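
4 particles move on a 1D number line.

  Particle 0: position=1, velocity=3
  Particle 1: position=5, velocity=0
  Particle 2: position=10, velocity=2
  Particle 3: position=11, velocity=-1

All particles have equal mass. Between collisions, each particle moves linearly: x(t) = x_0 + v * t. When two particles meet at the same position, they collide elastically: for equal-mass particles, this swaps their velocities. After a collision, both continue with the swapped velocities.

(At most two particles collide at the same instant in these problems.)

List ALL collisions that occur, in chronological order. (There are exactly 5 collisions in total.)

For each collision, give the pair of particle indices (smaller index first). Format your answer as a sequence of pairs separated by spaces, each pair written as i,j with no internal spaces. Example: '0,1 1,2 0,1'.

Answer: 2,3 0,1 1,2 0,1 2,3

Derivation:
Collision at t=1/3: particles 2 and 3 swap velocities; positions: p0=2 p1=5 p2=32/3 p3=32/3; velocities now: v0=3 v1=0 v2=-1 v3=2
Collision at t=4/3: particles 0 and 1 swap velocities; positions: p0=5 p1=5 p2=29/3 p3=38/3; velocities now: v0=0 v1=3 v2=-1 v3=2
Collision at t=5/2: particles 1 and 2 swap velocities; positions: p0=5 p1=17/2 p2=17/2 p3=15; velocities now: v0=0 v1=-1 v2=3 v3=2
Collision at t=6: particles 0 and 1 swap velocities; positions: p0=5 p1=5 p2=19 p3=22; velocities now: v0=-1 v1=0 v2=3 v3=2
Collision at t=9: particles 2 and 3 swap velocities; positions: p0=2 p1=5 p2=28 p3=28; velocities now: v0=-1 v1=0 v2=2 v3=3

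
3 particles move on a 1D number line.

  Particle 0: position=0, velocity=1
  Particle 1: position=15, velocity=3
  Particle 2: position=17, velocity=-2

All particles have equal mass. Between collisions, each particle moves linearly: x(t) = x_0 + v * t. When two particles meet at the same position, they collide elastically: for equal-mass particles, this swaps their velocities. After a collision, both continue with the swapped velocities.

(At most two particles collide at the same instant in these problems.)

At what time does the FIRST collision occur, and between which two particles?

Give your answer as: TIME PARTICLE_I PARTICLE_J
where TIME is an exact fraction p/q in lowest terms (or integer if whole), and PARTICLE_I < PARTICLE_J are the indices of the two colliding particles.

Answer: 2/5 1 2

Derivation:
Pair (0,1): pos 0,15 vel 1,3 -> not approaching (rel speed -2 <= 0)
Pair (1,2): pos 15,17 vel 3,-2 -> gap=2, closing at 5/unit, collide at t=2/5
Earliest collision: t=2/5 between 1 and 2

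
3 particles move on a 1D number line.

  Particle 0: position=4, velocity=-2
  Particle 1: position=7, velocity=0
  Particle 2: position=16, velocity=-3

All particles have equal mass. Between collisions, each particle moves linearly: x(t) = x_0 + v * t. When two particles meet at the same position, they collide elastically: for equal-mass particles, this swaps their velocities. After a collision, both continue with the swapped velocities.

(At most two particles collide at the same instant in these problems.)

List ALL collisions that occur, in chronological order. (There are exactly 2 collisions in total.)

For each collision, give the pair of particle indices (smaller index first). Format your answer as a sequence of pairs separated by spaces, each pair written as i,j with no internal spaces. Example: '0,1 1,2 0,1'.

Answer: 1,2 0,1

Derivation:
Collision at t=3: particles 1 and 2 swap velocities; positions: p0=-2 p1=7 p2=7; velocities now: v0=-2 v1=-3 v2=0
Collision at t=12: particles 0 and 1 swap velocities; positions: p0=-20 p1=-20 p2=7; velocities now: v0=-3 v1=-2 v2=0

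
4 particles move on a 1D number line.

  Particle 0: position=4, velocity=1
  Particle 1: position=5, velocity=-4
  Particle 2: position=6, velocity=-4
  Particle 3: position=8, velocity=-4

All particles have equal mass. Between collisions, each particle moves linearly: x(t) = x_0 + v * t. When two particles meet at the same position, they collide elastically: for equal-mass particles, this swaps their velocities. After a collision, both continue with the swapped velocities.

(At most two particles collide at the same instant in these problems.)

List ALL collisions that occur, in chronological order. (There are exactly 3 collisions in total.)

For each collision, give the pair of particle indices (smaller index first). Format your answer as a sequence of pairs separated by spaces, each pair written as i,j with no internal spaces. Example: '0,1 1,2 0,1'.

Collision at t=1/5: particles 0 and 1 swap velocities; positions: p0=21/5 p1=21/5 p2=26/5 p3=36/5; velocities now: v0=-4 v1=1 v2=-4 v3=-4
Collision at t=2/5: particles 1 and 2 swap velocities; positions: p0=17/5 p1=22/5 p2=22/5 p3=32/5; velocities now: v0=-4 v1=-4 v2=1 v3=-4
Collision at t=4/5: particles 2 and 3 swap velocities; positions: p0=9/5 p1=14/5 p2=24/5 p3=24/5; velocities now: v0=-4 v1=-4 v2=-4 v3=1

Answer: 0,1 1,2 2,3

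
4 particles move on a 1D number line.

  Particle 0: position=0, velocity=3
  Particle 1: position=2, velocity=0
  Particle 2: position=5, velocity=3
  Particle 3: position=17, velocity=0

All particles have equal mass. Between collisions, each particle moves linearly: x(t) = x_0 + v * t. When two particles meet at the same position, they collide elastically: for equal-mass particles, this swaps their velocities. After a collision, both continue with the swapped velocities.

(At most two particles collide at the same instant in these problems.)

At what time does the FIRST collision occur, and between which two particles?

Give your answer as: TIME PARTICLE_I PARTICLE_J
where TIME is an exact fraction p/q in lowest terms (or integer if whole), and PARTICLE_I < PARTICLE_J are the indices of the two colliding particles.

Pair (0,1): pos 0,2 vel 3,0 -> gap=2, closing at 3/unit, collide at t=2/3
Pair (1,2): pos 2,5 vel 0,3 -> not approaching (rel speed -3 <= 0)
Pair (2,3): pos 5,17 vel 3,0 -> gap=12, closing at 3/unit, collide at t=4
Earliest collision: t=2/3 between 0 and 1

Answer: 2/3 0 1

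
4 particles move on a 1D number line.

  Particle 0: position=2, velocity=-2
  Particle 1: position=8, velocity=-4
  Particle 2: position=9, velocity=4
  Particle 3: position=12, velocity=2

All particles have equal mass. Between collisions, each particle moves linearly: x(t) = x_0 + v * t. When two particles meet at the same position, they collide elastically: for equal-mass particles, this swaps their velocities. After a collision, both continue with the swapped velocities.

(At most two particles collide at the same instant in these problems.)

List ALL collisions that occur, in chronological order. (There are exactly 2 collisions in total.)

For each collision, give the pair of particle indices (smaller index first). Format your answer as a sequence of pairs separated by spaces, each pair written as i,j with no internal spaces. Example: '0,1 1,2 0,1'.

Answer: 2,3 0,1

Derivation:
Collision at t=3/2: particles 2 and 3 swap velocities; positions: p0=-1 p1=2 p2=15 p3=15; velocities now: v0=-2 v1=-4 v2=2 v3=4
Collision at t=3: particles 0 and 1 swap velocities; positions: p0=-4 p1=-4 p2=18 p3=21; velocities now: v0=-4 v1=-2 v2=2 v3=4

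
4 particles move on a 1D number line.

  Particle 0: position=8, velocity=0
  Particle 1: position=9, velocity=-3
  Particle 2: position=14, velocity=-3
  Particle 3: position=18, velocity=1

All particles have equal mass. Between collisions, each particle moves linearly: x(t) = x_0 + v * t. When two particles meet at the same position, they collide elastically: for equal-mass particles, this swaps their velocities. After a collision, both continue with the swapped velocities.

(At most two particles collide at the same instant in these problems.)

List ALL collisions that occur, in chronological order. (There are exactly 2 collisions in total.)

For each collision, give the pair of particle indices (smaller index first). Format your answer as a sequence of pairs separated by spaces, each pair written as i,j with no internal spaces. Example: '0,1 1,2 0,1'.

Answer: 0,1 1,2

Derivation:
Collision at t=1/3: particles 0 and 1 swap velocities; positions: p0=8 p1=8 p2=13 p3=55/3; velocities now: v0=-3 v1=0 v2=-3 v3=1
Collision at t=2: particles 1 and 2 swap velocities; positions: p0=3 p1=8 p2=8 p3=20; velocities now: v0=-3 v1=-3 v2=0 v3=1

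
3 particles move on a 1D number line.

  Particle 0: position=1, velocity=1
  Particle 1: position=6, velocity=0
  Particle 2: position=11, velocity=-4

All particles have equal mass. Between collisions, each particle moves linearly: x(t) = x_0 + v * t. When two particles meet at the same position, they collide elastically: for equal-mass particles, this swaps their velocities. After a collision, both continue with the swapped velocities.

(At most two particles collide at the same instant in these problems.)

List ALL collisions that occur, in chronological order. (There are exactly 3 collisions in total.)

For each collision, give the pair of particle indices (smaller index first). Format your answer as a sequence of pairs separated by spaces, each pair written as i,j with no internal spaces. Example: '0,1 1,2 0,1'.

Answer: 1,2 0,1 1,2

Derivation:
Collision at t=5/4: particles 1 and 2 swap velocities; positions: p0=9/4 p1=6 p2=6; velocities now: v0=1 v1=-4 v2=0
Collision at t=2: particles 0 and 1 swap velocities; positions: p0=3 p1=3 p2=6; velocities now: v0=-4 v1=1 v2=0
Collision at t=5: particles 1 and 2 swap velocities; positions: p0=-9 p1=6 p2=6; velocities now: v0=-4 v1=0 v2=1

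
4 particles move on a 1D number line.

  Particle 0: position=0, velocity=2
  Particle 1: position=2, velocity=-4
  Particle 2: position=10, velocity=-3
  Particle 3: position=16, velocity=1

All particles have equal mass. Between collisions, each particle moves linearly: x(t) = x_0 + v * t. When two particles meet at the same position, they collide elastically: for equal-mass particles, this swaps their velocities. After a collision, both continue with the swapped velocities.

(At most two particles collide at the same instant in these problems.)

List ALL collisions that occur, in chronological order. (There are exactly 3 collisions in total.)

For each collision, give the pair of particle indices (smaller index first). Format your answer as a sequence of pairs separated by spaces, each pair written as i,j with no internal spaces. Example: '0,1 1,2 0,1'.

Answer: 0,1 1,2 2,3

Derivation:
Collision at t=1/3: particles 0 and 1 swap velocities; positions: p0=2/3 p1=2/3 p2=9 p3=49/3; velocities now: v0=-4 v1=2 v2=-3 v3=1
Collision at t=2: particles 1 and 2 swap velocities; positions: p0=-6 p1=4 p2=4 p3=18; velocities now: v0=-4 v1=-3 v2=2 v3=1
Collision at t=16: particles 2 and 3 swap velocities; positions: p0=-62 p1=-38 p2=32 p3=32; velocities now: v0=-4 v1=-3 v2=1 v3=2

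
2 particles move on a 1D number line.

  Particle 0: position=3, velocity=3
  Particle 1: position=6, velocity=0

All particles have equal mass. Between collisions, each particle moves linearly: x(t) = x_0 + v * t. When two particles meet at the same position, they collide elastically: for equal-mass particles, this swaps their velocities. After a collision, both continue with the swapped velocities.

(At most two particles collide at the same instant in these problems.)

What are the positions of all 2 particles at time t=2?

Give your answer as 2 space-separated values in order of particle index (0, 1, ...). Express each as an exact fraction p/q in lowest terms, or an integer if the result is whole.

Answer: 6 9

Derivation:
Collision at t=1: particles 0 and 1 swap velocities; positions: p0=6 p1=6; velocities now: v0=0 v1=3
Advance to t=2 (no further collisions before then); velocities: v0=0 v1=3; positions = 6 9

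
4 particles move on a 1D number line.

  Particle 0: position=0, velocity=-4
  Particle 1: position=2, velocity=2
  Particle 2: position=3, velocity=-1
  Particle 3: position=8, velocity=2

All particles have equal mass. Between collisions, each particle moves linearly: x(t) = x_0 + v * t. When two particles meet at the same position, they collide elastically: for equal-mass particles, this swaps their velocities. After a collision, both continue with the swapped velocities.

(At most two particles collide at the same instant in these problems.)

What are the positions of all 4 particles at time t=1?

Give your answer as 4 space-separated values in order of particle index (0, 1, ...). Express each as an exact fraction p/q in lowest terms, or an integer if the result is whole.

Answer: -4 2 4 10

Derivation:
Collision at t=1/3: particles 1 and 2 swap velocities; positions: p0=-4/3 p1=8/3 p2=8/3 p3=26/3; velocities now: v0=-4 v1=-1 v2=2 v3=2
Advance to t=1 (no further collisions before then); velocities: v0=-4 v1=-1 v2=2 v3=2; positions = -4 2 4 10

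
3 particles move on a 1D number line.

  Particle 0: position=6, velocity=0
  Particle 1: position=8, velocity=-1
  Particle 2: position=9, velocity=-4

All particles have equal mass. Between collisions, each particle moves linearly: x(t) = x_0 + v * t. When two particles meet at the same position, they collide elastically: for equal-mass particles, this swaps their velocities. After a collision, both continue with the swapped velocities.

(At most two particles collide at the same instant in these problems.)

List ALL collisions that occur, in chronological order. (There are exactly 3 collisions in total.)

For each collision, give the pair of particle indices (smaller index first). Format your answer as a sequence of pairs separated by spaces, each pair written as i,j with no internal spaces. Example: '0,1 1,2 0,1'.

Collision at t=1/3: particles 1 and 2 swap velocities; positions: p0=6 p1=23/3 p2=23/3; velocities now: v0=0 v1=-4 v2=-1
Collision at t=3/4: particles 0 and 1 swap velocities; positions: p0=6 p1=6 p2=29/4; velocities now: v0=-4 v1=0 v2=-1
Collision at t=2: particles 1 and 2 swap velocities; positions: p0=1 p1=6 p2=6; velocities now: v0=-4 v1=-1 v2=0

Answer: 1,2 0,1 1,2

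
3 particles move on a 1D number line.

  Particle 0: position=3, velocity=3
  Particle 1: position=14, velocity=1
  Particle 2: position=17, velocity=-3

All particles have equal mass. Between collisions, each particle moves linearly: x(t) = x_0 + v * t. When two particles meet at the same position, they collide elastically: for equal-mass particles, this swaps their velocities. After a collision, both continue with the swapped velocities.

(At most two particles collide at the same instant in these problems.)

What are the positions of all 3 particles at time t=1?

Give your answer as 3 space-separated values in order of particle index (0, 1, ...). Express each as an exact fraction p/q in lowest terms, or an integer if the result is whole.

Answer: 6 14 15

Derivation:
Collision at t=3/4: particles 1 and 2 swap velocities; positions: p0=21/4 p1=59/4 p2=59/4; velocities now: v0=3 v1=-3 v2=1
Advance to t=1 (no further collisions before then); velocities: v0=3 v1=-3 v2=1; positions = 6 14 15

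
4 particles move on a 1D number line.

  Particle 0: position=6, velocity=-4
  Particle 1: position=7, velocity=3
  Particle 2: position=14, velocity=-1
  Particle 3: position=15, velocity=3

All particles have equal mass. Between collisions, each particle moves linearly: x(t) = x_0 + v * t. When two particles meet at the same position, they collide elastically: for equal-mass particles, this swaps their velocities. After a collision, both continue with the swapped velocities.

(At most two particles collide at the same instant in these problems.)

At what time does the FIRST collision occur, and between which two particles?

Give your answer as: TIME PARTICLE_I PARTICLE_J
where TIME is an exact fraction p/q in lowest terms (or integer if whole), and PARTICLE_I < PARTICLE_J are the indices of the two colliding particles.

Answer: 7/4 1 2

Derivation:
Pair (0,1): pos 6,7 vel -4,3 -> not approaching (rel speed -7 <= 0)
Pair (1,2): pos 7,14 vel 3,-1 -> gap=7, closing at 4/unit, collide at t=7/4
Pair (2,3): pos 14,15 vel -1,3 -> not approaching (rel speed -4 <= 0)
Earliest collision: t=7/4 between 1 and 2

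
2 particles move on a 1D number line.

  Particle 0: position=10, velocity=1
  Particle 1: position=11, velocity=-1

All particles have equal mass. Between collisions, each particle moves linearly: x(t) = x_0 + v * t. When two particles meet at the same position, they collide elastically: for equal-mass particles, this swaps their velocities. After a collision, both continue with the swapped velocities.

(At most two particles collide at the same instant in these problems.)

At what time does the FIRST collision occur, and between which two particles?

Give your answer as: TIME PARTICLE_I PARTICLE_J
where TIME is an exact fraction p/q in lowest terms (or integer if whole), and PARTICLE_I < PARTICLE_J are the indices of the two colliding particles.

Pair (0,1): pos 10,11 vel 1,-1 -> gap=1, closing at 2/unit, collide at t=1/2
Earliest collision: t=1/2 between 0 and 1

Answer: 1/2 0 1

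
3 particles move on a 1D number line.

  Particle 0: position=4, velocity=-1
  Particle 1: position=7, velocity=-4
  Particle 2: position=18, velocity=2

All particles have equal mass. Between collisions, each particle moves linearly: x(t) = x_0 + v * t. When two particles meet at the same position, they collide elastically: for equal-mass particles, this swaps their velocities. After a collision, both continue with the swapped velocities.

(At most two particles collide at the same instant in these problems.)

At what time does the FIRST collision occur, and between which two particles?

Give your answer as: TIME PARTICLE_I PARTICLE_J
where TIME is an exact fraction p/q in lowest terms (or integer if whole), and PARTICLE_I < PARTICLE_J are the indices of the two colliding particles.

Pair (0,1): pos 4,7 vel -1,-4 -> gap=3, closing at 3/unit, collide at t=1
Pair (1,2): pos 7,18 vel -4,2 -> not approaching (rel speed -6 <= 0)
Earliest collision: t=1 between 0 and 1

Answer: 1 0 1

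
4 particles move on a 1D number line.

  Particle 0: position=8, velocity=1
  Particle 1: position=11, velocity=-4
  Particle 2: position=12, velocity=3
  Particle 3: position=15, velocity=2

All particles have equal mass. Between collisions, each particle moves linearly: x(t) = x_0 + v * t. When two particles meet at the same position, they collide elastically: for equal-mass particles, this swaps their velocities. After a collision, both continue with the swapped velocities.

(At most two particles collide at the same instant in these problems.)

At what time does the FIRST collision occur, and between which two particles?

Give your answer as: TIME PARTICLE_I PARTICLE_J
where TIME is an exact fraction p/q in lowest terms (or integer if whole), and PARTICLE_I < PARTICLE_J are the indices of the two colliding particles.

Answer: 3/5 0 1

Derivation:
Pair (0,1): pos 8,11 vel 1,-4 -> gap=3, closing at 5/unit, collide at t=3/5
Pair (1,2): pos 11,12 vel -4,3 -> not approaching (rel speed -7 <= 0)
Pair (2,3): pos 12,15 vel 3,2 -> gap=3, closing at 1/unit, collide at t=3
Earliest collision: t=3/5 between 0 and 1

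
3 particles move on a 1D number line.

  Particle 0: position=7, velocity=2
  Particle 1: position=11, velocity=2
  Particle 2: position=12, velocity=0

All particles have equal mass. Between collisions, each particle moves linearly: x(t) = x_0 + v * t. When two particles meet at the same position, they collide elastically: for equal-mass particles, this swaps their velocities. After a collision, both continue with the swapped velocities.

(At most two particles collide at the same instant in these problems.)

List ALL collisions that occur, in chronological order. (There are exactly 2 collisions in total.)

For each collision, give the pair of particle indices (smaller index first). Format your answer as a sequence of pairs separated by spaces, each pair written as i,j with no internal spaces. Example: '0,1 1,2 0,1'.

Collision at t=1/2: particles 1 and 2 swap velocities; positions: p0=8 p1=12 p2=12; velocities now: v0=2 v1=0 v2=2
Collision at t=5/2: particles 0 and 1 swap velocities; positions: p0=12 p1=12 p2=16; velocities now: v0=0 v1=2 v2=2

Answer: 1,2 0,1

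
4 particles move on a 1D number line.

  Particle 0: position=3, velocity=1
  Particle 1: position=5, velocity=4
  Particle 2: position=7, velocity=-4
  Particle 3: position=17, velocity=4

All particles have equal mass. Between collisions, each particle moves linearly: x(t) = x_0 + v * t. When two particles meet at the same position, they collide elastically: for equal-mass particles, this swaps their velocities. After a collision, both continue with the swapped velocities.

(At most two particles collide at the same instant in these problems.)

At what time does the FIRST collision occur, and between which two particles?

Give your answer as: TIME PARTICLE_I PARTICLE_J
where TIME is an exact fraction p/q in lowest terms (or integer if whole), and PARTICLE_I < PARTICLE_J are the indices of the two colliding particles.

Pair (0,1): pos 3,5 vel 1,4 -> not approaching (rel speed -3 <= 0)
Pair (1,2): pos 5,7 vel 4,-4 -> gap=2, closing at 8/unit, collide at t=1/4
Pair (2,3): pos 7,17 vel -4,4 -> not approaching (rel speed -8 <= 0)
Earliest collision: t=1/4 between 1 and 2

Answer: 1/4 1 2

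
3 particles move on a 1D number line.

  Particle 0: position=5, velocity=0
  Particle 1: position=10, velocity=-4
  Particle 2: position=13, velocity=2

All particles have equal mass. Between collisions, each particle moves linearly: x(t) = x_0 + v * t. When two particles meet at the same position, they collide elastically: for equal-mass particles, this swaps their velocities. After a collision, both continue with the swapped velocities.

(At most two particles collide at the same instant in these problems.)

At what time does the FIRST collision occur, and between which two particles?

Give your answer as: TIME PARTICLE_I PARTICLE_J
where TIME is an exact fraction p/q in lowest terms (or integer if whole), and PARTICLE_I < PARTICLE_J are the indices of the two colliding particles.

Answer: 5/4 0 1

Derivation:
Pair (0,1): pos 5,10 vel 0,-4 -> gap=5, closing at 4/unit, collide at t=5/4
Pair (1,2): pos 10,13 vel -4,2 -> not approaching (rel speed -6 <= 0)
Earliest collision: t=5/4 between 0 and 1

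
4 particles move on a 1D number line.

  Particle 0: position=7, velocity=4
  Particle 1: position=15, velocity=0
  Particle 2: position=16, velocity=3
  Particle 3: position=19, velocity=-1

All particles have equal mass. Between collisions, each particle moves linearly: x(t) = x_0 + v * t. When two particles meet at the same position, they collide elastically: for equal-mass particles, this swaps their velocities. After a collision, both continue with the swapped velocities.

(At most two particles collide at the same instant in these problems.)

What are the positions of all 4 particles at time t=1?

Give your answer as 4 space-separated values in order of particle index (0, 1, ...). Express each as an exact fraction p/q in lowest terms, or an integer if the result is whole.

Collision at t=3/4: particles 2 and 3 swap velocities; positions: p0=10 p1=15 p2=73/4 p3=73/4; velocities now: v0=4 v1=0 v2=-1 v3=3
Advance to t=1 (no further collisions before then); velocities: v0=4 v1=0 v2=-1 v3=3; positions = 11 15 18 19

Answer: 11 15 18 19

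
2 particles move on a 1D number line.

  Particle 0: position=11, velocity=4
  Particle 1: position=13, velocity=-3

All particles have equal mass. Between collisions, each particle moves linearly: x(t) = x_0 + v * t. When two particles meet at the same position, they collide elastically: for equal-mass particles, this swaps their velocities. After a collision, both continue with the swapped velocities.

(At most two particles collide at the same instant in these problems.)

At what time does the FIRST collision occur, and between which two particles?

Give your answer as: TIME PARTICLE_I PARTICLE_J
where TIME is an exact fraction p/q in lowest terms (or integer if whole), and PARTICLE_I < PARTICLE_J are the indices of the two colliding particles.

Answer: 2/7 0 1

Derivation:
Pair (0,1): pos 11,13 vel 4,-3 -> gap=2, closing at 7/unit, collide at t=2/7
Earliest collision: t=2/7 between 0 and 1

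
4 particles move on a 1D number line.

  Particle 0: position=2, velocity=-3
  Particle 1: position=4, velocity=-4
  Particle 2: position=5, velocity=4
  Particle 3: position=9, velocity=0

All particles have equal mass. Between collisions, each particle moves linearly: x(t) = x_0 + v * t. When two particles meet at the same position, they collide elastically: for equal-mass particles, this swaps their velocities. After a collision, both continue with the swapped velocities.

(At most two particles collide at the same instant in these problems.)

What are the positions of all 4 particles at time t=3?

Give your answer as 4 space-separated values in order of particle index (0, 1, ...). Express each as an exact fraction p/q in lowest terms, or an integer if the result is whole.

Collision at t=1: particles 2 and 3 swap velocities; positions: p0=-1 p1=0 p2=9 p3=9; velocities now: v0=-3 v1=-4 v2=0 v3=4
Collision at t=2: particles 0 and 1 swap velocities; positions: p0=-4 p1=-4 p2=9 p3=13; velocities now: v0=-4 v1=-3 v2=0 v3=4
Advance to t=3 (no further collisions before then); velocities: v0=-4 v1=-3 v2=0 v3=4; positions = -8 -7 9 17

Answer: -8 -7 9 17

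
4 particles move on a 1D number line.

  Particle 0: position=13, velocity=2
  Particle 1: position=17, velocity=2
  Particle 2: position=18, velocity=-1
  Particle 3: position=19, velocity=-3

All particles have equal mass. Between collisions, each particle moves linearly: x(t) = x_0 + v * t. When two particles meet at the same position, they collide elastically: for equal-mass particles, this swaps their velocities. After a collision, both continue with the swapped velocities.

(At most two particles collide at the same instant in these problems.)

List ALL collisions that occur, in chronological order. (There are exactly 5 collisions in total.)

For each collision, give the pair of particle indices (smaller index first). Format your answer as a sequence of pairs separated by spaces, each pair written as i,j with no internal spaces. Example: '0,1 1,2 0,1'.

Collision at t=1/3: particles 1 and 2 swap velocities; positions: p0=41/3 p1=53/3 p2=53/3 p3=18; velocities now: v0=2 v1=-1 v2=2 v3=-3
Collision at t=2/5: particles 2 and 3 swap velocities; positions: p0=69/5 p1=88/5 p2=89/5 p3=89/5; velocities now: v0=2 v1=-1 v2=-3 v3=2
Collision at t=1/2: particles 1 and 2 swap velocities; positions: p0=14 p1=35/2 p2=35/2 p3=18; velocities now: v0=2 v1=-3 v2=-1 v3=2
Collision at t=6/5: particles 0 and 1 swap velocities; positions: p0=77/5 p1=77/5 p2=84/5 p3=97/5; velocities now: v0=-3 v1=2 v2=-1 v3=2
Collision at t=5/3: particles 1 and 2 swap velocities; positions: p0=14 p1=49/3 p2=49/3 p3=61/3; velocities now: v0=-3 v1=-1 v2=2 v3=2

Answer: 1,2 2,3 1,2 0,1 1,2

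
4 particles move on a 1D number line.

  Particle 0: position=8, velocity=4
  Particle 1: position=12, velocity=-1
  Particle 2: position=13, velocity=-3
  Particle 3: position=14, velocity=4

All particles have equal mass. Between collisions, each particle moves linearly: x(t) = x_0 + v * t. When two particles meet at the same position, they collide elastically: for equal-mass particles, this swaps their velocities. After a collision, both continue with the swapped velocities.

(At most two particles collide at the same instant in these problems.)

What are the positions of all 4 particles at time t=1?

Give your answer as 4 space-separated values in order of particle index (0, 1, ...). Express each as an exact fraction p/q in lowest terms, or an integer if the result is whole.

Answer: 10 11 12 18

Derivation:
Collision at t=1/2: particles 1 and 2 swap velocities; positions: p0=10 p1=23/2 p2=23/2 p3=16; velocities now: v0=4 v1=-3 v2=-1 v3=4
Collision at t=5/7: particles 0 and 1 swap velocities; positions: p0=76/7 p1=76/7 p2=79/7 p3=118/7; velocities now: v0=-3 v1=4 v2=-1 v3=4
Collision at t=4/5: particles 1 and 2 swap velocities; positions: p0=53/5 p1=56/5 p2=56/5 p3=86/5; velocities now: v0=-3 v1=-1 v2=4 v3=4
Advance to t=1 (no further collisions before then); velocities: v0=-3 v1=-1 v2=4 v3=4; positions = 10 11 12 18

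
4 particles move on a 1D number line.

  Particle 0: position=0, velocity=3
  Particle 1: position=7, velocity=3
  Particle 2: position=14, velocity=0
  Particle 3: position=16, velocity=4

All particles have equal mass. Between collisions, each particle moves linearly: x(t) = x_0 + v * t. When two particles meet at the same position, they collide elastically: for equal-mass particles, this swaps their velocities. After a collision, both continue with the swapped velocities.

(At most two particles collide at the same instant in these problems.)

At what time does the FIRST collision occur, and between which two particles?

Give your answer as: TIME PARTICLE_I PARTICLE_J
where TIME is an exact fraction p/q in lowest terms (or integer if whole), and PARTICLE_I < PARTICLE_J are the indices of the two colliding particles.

Answer: 7/3 1 2

Derivation:
Pair (0,1): pos 0,7 vel 3,3 -> not approaching (rel speed 0 <= 0)
Pair (1,2): pos 7,14 vel 3,0 -> gap=7, closing at 3/unit, collide at t=7/3
Pair (2,3): pos 14,16 vel 0,4 -> not approaching (rel speed -4 <= 0)
Earliest collision: t=7/3 between 1 and 2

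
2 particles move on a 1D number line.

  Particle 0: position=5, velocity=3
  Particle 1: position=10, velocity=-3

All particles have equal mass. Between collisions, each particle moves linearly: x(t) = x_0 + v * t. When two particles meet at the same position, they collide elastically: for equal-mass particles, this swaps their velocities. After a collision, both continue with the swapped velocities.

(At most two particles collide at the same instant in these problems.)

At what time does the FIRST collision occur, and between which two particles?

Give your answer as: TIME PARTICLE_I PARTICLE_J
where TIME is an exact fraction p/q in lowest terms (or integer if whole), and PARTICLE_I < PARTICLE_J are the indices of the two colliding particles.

Pair (0,1): pos 5,10 vel 3,-3 -> gap=5, closing at 6/unit, collide at t=5/6
Earliest collision: t=5/6 between 0 and 1

Answer: 5/6 0 1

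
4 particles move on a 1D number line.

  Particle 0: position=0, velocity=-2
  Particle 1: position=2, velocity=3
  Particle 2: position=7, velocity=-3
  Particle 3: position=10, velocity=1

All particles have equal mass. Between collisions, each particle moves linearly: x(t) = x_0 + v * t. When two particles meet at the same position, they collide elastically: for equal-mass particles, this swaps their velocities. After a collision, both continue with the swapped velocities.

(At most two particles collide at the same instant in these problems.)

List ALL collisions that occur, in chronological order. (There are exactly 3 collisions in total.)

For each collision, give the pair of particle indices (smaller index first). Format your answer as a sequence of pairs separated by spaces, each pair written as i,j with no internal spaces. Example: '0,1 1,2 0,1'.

Answer: 1,2 2,3 0,1

Derivation:
Collision at t=5/6: particles 1 and 2 swap velocities; positions: p0=-5/3 p1=9/2 p2=9/2 p3=65/6; velocities now: v0=-2 v1=-3 v2=3 v3=1
Collision at t=4: particles 2 and 3 swap velocities; positions: p0=-8 p1=-5 p2=14 p3=14; velocities now: v0=-2 v1=-3 v2=1 v3=3
Collision at t=7: particles 0 and 1 swap velocities; positions: p0=-14 p1=-14 p2=17 p3=23; velocities now: v0=-3 v1=-2 v2=1 v3=3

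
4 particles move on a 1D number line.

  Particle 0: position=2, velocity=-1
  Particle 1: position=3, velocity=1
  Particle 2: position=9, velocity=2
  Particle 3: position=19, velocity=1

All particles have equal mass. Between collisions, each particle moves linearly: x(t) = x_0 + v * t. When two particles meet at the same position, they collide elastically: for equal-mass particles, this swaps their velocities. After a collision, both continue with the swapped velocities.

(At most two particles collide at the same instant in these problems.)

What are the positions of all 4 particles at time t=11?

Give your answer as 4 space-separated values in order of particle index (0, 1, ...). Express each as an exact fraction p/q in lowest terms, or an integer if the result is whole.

Collision at t=10: particles 2 and 3 swap velocities; positions: p0=-8 p1=13 p2=29 p3=29; velocities now: v0=-1 v1=1 v2=1 v3=2
Advance to t=11 (no further collisions before then); velocities: v0=-1 v1=1 v2=1 v3=2; positions = -9 14 30 31

Answer: -9 14 30 31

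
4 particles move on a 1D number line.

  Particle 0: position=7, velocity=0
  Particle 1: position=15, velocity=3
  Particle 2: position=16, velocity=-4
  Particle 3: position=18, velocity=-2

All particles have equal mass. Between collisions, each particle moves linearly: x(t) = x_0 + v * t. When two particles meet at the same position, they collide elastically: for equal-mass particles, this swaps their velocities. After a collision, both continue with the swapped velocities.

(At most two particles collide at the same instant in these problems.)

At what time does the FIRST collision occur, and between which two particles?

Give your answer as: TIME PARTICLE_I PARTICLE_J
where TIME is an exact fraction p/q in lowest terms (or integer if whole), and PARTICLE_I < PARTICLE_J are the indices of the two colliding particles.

Answer: 1/7 1 2

Derivation:
Pair (0,1): pos 7,15 vel 0,3 -> not approaching (rel speed -3 <= 0)
Pair (1,2): pos 15,16 vel 3,-4 -> gap=1, closing at 7/unit, collide at t=1/7
Pair (2,3): pos 16,18 vel -4,-2 -> not approaching (rel speed -2 <= 0)
Earliest collision: t=1/7 between 1 and 2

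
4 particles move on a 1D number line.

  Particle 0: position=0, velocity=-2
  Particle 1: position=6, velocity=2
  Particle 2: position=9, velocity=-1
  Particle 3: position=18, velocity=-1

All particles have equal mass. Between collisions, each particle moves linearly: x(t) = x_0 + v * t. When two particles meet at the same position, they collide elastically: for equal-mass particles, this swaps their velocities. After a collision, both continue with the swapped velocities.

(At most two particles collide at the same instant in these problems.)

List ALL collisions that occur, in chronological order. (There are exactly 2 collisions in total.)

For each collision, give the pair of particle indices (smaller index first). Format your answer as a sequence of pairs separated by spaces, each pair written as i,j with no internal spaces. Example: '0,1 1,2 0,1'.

Collision at t=1: particles 1 and 2 swap velocities; positions: p0=-2 p1=8 p2=8 p3=17; velocities now: v0=-2 v1=-1 v2=2 v3=-1
Collision at t=4: particles 2 and 3 swap velocities; positions: p0=-8 p1=5 p2=14 p3=14; velocities now: v0=-2 v1=-1 v2=-1 v3=2

Answer: 1,2 2,3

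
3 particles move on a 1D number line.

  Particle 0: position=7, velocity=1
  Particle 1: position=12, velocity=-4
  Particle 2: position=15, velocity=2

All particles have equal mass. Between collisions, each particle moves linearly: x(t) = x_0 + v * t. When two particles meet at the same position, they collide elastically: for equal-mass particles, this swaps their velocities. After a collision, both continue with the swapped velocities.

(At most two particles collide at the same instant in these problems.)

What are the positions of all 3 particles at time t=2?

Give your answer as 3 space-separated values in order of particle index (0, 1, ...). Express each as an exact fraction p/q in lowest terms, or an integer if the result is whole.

Answer: 4 9 19

Derivation:
Collision at t=1: particles 0 and 1 swap velocities; positions: p0=8 p1=8 p2=17; velocities now: v0=-4 v1=1 v2=2
Advance to t=2 (no further collisions before then); velocities: v0=-4 v1=1 v2=2; positions = 4 9 19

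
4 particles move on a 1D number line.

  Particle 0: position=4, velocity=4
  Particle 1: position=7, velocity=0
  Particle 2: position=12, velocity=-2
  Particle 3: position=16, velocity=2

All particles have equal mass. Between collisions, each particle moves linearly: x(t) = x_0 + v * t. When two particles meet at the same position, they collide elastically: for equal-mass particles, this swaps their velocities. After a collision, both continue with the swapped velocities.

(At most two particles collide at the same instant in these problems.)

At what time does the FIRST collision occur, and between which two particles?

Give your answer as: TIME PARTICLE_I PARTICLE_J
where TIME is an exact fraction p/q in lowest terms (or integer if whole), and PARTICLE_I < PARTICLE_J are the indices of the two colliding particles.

Pair (0,1): pos 4,7 vel 4,0 -> gap=3, closing at 4/unit, collide at t=3/4
Pair (1,2): pos 7,12 vel 0,-2 -> gap=5, closing at 2/unit, collide at t=5/2
Pair (2,3): pos 12,16 vel -2,2 -> not approaching (rel speed -4 <= 0)
Earliest collision: t=3/4 between 0 and 1

Answer: 3/4 0 1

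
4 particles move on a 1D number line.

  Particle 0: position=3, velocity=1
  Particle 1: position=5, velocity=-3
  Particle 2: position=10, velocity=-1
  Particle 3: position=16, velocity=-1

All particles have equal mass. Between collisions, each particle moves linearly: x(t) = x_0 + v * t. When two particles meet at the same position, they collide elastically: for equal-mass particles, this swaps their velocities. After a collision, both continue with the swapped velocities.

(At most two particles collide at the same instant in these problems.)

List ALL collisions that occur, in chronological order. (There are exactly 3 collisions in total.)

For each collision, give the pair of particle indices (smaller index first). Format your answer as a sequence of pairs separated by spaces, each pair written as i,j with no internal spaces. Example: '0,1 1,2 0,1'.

Answer: 0,1 1,2 2,3

Derivation:
Collision at t=1/2: particles 0 and 1 swap velocities; positions: p0=7/2 p1=7/2 p2=19/2 p3=31/2; velocities now: v0=-3 v1=1 v2=-1 v3=-1
Collision at t=7/2: particles 1 and 2 swap velocities; positions: p0=-11/2 p1=13/2 p2=13/2 p3=25/2; velocities now: v0=-3 v1=-1 v2=1 v3=-1
Collision at t=13/2: particles 2 and 3 swap velocities; positions: p0=-29/2 p1=7/2 p2=19/2 p3=19/2; velocities now: v0=-3 v1=-1 v2=-1 v3=1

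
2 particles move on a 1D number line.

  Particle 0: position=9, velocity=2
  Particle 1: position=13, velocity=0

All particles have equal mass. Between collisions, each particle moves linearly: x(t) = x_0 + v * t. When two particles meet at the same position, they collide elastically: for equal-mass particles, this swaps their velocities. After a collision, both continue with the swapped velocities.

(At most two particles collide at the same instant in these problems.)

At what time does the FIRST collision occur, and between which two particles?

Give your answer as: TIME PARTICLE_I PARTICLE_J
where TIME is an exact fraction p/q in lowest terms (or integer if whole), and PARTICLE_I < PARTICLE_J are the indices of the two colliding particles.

Answer: 2 0 1

Derivation:
Pair (0,1): pos 9,13 vel 2,0 -> gap=4, closing at 2/unit, collide at t=2
Earliest collision: t=2 between 0 and 1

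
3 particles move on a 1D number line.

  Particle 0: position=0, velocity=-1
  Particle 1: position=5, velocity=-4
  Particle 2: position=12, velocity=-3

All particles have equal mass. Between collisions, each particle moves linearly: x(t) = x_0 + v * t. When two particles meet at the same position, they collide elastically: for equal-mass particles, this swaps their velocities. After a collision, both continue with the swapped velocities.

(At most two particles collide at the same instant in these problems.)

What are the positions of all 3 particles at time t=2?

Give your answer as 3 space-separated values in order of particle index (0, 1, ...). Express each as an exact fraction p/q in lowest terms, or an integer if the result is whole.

Answer: -3 -2 6

Derivation:
Collision at t=5/3: particles 0 and 1 swap velocities; positions: p0=-5/3 p1=-5/3 p2=7; velocities now: v0=-4 v1=-1 v2=-3
Advance to t=2 (no further collisions before then); velocities: v0=-4 v1=-1 v2=-3; positions = -3 -2 6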